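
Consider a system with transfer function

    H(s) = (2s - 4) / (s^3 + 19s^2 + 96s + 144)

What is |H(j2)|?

Substitute s = j2: numerator = -4 + j4, denominator = 68 + j184.
|H(j2)| = |-4 + j4| / |68 + j184| = 5.6569 / 196.16 ≈ 0.02884.

|H(j2)| ≈ 0.02884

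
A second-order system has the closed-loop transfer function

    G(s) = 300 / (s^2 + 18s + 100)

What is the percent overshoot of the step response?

%OS ≈ 0.152%

Comparing s^2 + 18s + 100 to s^2 + 2ζωₙs + ωₙ²: ωₙ = 10 rad/s and ζ = 18/(2·10) = 0.9.
%OS = 100·exp(−πζ/√(1−ζ²)) = 100·exp(−π·0.9/√(1−0.9²)) ≈ 0.152%.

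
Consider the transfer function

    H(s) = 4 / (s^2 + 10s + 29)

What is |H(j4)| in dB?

Substitute s = j4: numerator = 4, denominator = 13 + j40.
|H(j4)| = |4| / |13 + j40| = 4 / 42.059 ≈ 0.09510.
In decibels: 20·log₁₀(0.09510) ≈ -20.4 dB.

|H(j4)|_dB ≈ -20.4 dB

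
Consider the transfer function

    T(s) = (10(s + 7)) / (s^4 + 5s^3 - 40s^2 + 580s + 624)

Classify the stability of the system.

unstable

The denominator s^4 + 5s^3 - 40s^2 + 580s + 624 factors as (s + 1)(s^2 - 8s + 52)(s + 12), giving poles at s = -1, 4 + 6j, 4 - 6j, -12.
Since the pole(s) at s = 4 + 6j, 4 - 6j lie in the right half-plane, the system is unstable.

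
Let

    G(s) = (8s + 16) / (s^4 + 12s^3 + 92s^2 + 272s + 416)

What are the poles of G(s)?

s = -4 ± 6j, -2 ± 2j

The poles are the roots of the denominator s^4 + 12s^3 + 92s^2 + 272s + 416 = 0.
No real roots exist; factor into two real quadratics: (s^2 + 8s + 52)(s^2 + 4s + 8) = 0.
Each quadratic gives a conjugate pair via the quadratic formula.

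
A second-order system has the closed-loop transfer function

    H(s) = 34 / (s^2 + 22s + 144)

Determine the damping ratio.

Compare the denominator to the standard form s^2 + 2ζωₙs + ωₙ².
ωₙ² = 144, so ωₙ = 12 rad/s.
2ζωₙ = 22, so ζ = 22/(2·12) ≈ 0.9167.

ζ ≈ 0.9167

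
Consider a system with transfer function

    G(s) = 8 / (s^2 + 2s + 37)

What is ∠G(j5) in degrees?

∠G(j5) ≈ -39.81°

At s = j5: numerator = 8, denominator = 12 + j10.
∠G = ∠num − ∠den = 0° − (39.806°) = -39.81°.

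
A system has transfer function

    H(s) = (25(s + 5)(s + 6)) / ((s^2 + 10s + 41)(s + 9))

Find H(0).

At s = 0 each factor (s + a) contributes a and each (s^2 + bs + c) contributes c.
H(0) = 25·(5) · (6) / ((41) · (9)) = 750/369 = 250/123.

H(0) = 250/123 ≈ 2.033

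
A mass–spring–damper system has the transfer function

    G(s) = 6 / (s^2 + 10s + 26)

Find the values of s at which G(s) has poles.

s = -5 ± j

The poles are the roots of the denominator s^2 + 10s + 26 = 0.
Using the quadratic formula: s = (-10 ± √(-4))/2 = -5 ± 1j.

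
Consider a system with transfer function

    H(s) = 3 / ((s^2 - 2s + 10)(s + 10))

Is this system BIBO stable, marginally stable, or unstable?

The poles can be read from the denominator factors: s = 1 ± 3j, -10.
Since the pole(s) at s = 1 ± 3j lie in the right half-plane, the system is unstable.

unstable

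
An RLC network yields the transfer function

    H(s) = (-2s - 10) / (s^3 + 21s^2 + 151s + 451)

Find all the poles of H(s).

s = -5 ± 4j, -11

The poles are the roots of the denominator s^3 + 21s^2 + 151s + 451 = 0.
Trying s = -11: the polynomial evaluates to 0, so (s + 11) is a factor.
Dividing out leaves s^2 + 10s + 41 = 0.
The quadratic formula then gives s = -5 ± 4j.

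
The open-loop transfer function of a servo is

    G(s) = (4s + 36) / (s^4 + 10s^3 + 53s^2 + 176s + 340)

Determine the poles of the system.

The poles are the roots of the denominator s^4 + 10s^3 + 53s^2 + 176s + 340 = 0.
No real roots exist; factor into two real quadratics: (s^2 + 2s + 17)(s^2 + 8s + 20) = 0.
Each quadratic gives a conjugate pair via the quadratic formula.

s = -1 + 4j, -1 - 4j, -4 + 2j, -4 - 2j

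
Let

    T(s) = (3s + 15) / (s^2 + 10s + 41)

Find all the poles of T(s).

s = -5 ± 4j

The poles are the roots of the denominator s^2 + 10s + 41 = 0.
Using the quadratic formula: s = (-10 ± √(-64))/2 = -5 ± 4j.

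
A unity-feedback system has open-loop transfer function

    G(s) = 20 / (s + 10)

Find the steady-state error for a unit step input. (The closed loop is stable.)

e_ss = 0.3333

G(s) has no poles at the origin.
This is a Type 0 system. Kp = lim_{s→0} G(s) = 20/10 = 2.
e_ss = 1/(1 + Kp) = 1/(1 + 2) = 1/3 ≈ 0.3333.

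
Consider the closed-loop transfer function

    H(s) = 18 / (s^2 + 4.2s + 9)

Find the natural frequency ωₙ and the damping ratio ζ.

ωₙ = 3 rad/s, ζ = 0.7

Compare the denominator to the standard form s^2 + 2ζωₙs + ωₙ².
ωₙ² = 9, so ωₙ = 3 rad/s.
2ζωₙ = 4.2, so ζ = 4.2/(2·3) = 0.7.
With ζ = 0.7 the response is underdamped.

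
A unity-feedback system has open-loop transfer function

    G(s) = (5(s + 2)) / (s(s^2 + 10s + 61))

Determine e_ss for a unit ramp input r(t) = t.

e_ss = 6.100

G(s) has one pole at the origin.
This is a Type 1 system. Kv = lim_{s→0} s·G(s) = 10/61.
e_ss = 1/Kv = 1/(10/61) = 61/10 ≈ 6.100.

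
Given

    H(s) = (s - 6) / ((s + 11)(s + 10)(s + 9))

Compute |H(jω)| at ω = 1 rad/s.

|H(j1)| ≈ 0.006051

Substitute s = j1: numerator = -6 + j1, denominator = 960 + j298.
|H(j1)| = |-6 + j1| / |960 + j298| = 6.0828 / 1005.2 ≈ 0.006051.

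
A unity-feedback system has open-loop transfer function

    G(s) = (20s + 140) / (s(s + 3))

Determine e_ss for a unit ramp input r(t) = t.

G(s) has one pole at the origin.
This is a Type 1 system. Kv = lim_{s→0} s·G(s) = 140/3.
e_ss = 1/Kv = 1/(140/3) = 3/140 ≈ 0.02143.

e_ss = 0.02143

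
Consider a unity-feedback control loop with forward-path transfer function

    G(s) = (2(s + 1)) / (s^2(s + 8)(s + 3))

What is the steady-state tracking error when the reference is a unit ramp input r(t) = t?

G(s) has 2 poles at the origin.
This is a Type 2 system; for a ramp input the steady-state error is zero.

e_ss = 0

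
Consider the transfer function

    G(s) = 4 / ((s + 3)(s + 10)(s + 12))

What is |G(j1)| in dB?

|G(j1)|_dB ≈ -39.6 dB

Substitute s = j1: numerator = 4, denominator = 335 + j185.
|G(j1)| = |4| / |335 + j185| = 4 / 382.69 ≈ 0.01045.
In decibels: 20·log₁₀(0.01045) ≈ -39.6 dB.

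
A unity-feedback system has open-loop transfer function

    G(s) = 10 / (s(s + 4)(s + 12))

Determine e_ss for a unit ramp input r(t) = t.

G(s) has one pole at the origin.
This is a Type 1 system. Kv = lim_{s→0} s·G(s) = 10/48 = 5/24.
e_ss = 1/Kv = 1/(5/24) = 24/5 ≈ 4.800.

e_ss = 4.800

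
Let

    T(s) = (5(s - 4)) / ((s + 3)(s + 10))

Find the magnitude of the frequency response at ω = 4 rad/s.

Substitute s = j4: numerator = -20 + j20, denominator = 14 + j52.
|T(j4)| = |-20 + j20| / |14 + j52| = 28.284 / 53.852 ≈ 0.5252.

|T(j4)| ≈ 0.5252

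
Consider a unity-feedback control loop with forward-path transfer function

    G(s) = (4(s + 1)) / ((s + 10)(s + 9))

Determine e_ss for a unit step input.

G(s) has no poles at the origin.
This is a Type 0 system. Kp = lim_{s→0} G(s) = 4/90 = 2/45.
e_ss = 1/(1 + Kp) = 1/(1 + 2/45) = 45/47 ≈ 0.9574.

e_ss = 0.9574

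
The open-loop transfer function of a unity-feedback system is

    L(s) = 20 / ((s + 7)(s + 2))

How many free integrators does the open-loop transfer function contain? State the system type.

The denominator has no factor of s at the origin — no free integrator — so this is a Type 0 system.

Type 0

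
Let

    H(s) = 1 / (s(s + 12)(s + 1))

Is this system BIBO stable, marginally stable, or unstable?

The poles can be read from the denominator factors: s = 0, -12, -1.
Since the simple pole(s) at s = 0 lie on the jω-axis with none in the right half-plane, the system is marginally stable.

marginally stable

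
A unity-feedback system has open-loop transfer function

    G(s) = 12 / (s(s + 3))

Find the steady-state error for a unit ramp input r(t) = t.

G(s) has one pole at the origin.
This is a Type 1 system. Kv = lim_{s→0} s·G(s) = 12/3 = 4.
e_ss = 1/Kv = 1/(4) = 1/4 ≈ 0.2500.

e_ss = 0.2500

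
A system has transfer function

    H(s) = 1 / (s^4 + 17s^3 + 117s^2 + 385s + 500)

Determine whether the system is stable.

stable

The denominator s^4 + 17s^3 + 117s^2 + 385s + 500 factors as (s + 5)(s^2 + 8s + 25)(s + 4), giving poles at s = -5, -4 + 3j, -4 - 3j, -4.
Since all poles lie strictly in the left half-plane, the system is stable.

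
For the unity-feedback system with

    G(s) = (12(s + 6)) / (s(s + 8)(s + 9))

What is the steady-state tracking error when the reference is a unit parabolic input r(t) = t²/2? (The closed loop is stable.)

e_ss = ∞

G(s) has one pole at the origin.
This is a Type 1 system; Ka = lim_{s→0} s^2·G(s) = 0, so the steady-state error for a parabola input is infinite.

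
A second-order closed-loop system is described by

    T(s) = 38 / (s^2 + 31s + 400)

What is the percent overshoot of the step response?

Comparing s^2 + 31s + 400 to s^2 + 2ζωₙs + ωₙ²: ωₙ = 20 rad/s and ζ = 31/(2·20) = 0.775.
%OS = 100·exp(−πζ/√(1−ζ²)) = 100·exp(−π·0.775/√(1−0.775²)) ≈ 2.12%.

%OS ≈ 2.12%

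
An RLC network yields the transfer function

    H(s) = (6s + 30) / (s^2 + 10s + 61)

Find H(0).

Set s = 0: H(0) = (30) / (61) = 30/61.

H(0) = 30/61 ≈ 0.4918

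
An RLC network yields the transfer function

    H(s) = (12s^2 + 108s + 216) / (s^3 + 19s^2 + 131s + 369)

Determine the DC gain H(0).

H(0) = 24/41 ≈ 0.5854

Set s = 0: H(0) = (216) / (369) = 24/41.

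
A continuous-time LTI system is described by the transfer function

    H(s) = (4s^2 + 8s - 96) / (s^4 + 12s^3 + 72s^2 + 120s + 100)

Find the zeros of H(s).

Set the numerator to zero: 4s^2 + 8s - 96 = 0, i.e. 4·(s^2 + 2s - 24) = 0.
Factoring: (s + 6)(s - 4) = 0.

s = -6, 4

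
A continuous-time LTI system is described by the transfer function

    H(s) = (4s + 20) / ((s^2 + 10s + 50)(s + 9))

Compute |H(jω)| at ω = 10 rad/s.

|H(j10)| ≈ 0.02973

Substitute s = j10: numerator = 20 + j40, denominator = -1450 + j400.
|H(j10)| = |20 + j40| / |-1450 + j400| = 44.721 / 1504.2 ≈ 0.02973.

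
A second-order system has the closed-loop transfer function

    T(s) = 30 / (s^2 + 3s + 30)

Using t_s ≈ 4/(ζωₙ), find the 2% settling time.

Comparing s^2 + 3s + 30 to s^2 + 2ζωₙs + ωₙ²: ωₙ = √30 ≈ 5.477 rad/s and ζ = 3/(2·√30) ≈ 0.2739.
ζωₙ = 3/2 = 1.5, so t_s ≈ 4/(ζωₙ) = 4/1.5 ≈ 2.667 s.

t_s ≈ 2.667 s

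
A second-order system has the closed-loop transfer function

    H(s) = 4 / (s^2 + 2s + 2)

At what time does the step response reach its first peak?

t_p ≈ 3.142 s

Comparing s^2 + 2s + 2 to s^2 + 2ζωₙs + ωₙ²: ωₙ = √2 ≈ 1.414 rad/s and ζ = 2/(2·√2) ≈ 0.7071.
ζωₙ = 2/2 = 1, so ω_d = ωₙ√(1−ζ²) = √(ωₙ² − (ζωₙ)²) = √(2 − 1²) = √1 = 1 rad/s.
t_p = π/ω_d = π/1 ≈ 3.142 s.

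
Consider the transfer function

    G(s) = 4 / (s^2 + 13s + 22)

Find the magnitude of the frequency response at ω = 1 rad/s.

|G(j1)| ≈ 0.1620

Substitute s = j1: numerator = 4, denominator = 21 + j13.
|G(j1)| = |4| / |21 + j13| = 4 / 24.698 ≈ 0.1620.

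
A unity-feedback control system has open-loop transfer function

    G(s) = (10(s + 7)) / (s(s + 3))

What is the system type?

The denominator has 1 factor of s at the origin (free integrator), so this is a Type 1 system.

Type 1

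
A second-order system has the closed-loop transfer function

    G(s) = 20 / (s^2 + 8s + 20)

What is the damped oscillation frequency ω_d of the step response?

Comparing s^2 + 8s + 20 to s^2 + 2ζωₙs + ωₙ²: ωₙ = √20 ≈ 4.472 rad/s and ζ = 8/(2·√20) ≈ 0.8944.
ζωₙ = 8/2 = 4, so ω_d = ωₙ√(1−ζ²) = √(ωₙ² − (ζωₙ)²) = √(20 − 4²) = √4 = 2 rad/s.

ω_d = 2 rad/s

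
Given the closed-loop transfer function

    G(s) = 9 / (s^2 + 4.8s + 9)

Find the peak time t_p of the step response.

t_p ≈ 1.745 s

Comparing s^2 + 4.8s + 9 to s^2 + 2ζωₙs + ωₙ²: ωₙ = 3 rad/s and ζ = 4.8/(2·3) = 0.8.
ζωₙ = 4.8/2 = 2.4, so ω_d = ωₙ√(1−ζ²) = √(ωₙ² − (ζωₙ)²) = √(9 − 2.4²) = √3.24 = 1.800 rad/s.
t_p = π/ω_d = π/1.800 ≈ 1.745 s.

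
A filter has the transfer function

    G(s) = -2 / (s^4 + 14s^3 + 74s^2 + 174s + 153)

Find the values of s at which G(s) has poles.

s = -4 + j, -4 - j, -3, -3

The poles are the roots of the denominator s^4 + 14s^3 + 74s^2 + 174s + 153 = 0.
Trying s = -3: the polynomial evaluates to 0, so (s + 3) is a factor.
Dividing out leaves s^3 + 11s^2 + 41s + 51 = 0.
This factors further as (s^2 + 8s + 17)(s + 3) = 0.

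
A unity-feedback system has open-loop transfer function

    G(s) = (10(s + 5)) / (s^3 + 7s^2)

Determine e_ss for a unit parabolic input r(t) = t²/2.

G(s) has 2 poles at the origin.
This is a Type 2 system. Ka = lim_{s→0} s^2·G(s) = 50/7.
e_ss = 1/Ka = 1/(50/7) = 7/50 ≈ 0.1400.

e_ss = 0.1400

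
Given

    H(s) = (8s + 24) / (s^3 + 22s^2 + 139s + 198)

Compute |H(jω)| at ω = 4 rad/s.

|H(j4)| ≈ 0.07759

Substitute s = j4: numerator = 24 + j32, denominator = -154 + j492.
|H(j4)| = |24 + j32| / |-154 + j492| = 40 / 515.54 ≈ 0.07759.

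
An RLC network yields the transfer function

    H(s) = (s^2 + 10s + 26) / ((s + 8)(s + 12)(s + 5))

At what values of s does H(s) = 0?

s = -5 + j, -5 - j

Set the numerator to zero: s^2 + 10s + 26 = 0.
Factoring: (s^2 + 10s + 26) = 0.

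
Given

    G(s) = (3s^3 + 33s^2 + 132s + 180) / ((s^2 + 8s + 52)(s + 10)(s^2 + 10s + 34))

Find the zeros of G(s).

Set the numerator to zero: 3s^3 + 33s^2 + 132s + 180 = 0, i.e. 3·(s^3 + 11s^2 + 44s + 60) = 0.
Factoring: (s + 3)(s^2 + 8s + 20) = 0.

s = -3, -4 + 2j, -4 - 2j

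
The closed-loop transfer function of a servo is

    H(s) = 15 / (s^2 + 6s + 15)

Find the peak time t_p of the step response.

t_p ≈ 1.283 s

Comparing s^2 + 6s + 15 to s^2 + 2ζωₙs + ωₙ²: ωₙ = √15 ≈ 3.873 rad/s and ζ = 6/(2·√15) ≈ 0.7746.
ζωₙ = 6/2 = 3, so ω_d = ωₙ√(1−ζ²) = √(ωₙ² − (ζωₙ)²) = √(15 − 3²) = √6 ≈ 2.449 rad/s.
t_p = π/ω_d = π/2.449 ≈ 1.283 s.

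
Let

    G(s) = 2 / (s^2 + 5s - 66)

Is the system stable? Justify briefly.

The denominator s^2 + 5s - 66 factors as (s + 11)(s - 6), giving poles at s = -11, 6.
Since the pole(s) at s = 6 lie in the right half-plane, the system is unstable.

unstable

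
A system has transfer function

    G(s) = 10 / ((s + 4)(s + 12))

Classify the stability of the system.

The poles can be read from the denominator factors: s = -4, -12.
Since all poles lie strictly in the left half-plane, the system is stable.

stable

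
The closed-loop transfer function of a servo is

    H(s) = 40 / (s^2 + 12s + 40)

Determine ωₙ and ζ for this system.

ωₙ ≈ 6.325 rad/s, ζ ≈ 0.9487

Compare the denominator to the standard form s^2 + 2ζωₙs + ωₙ².
ωₙ² = 40, so ωₙ = √40 ≈ 6.325 rad/s.
2ζωₙ = 12, so ζ = 12/(2·√40) ≈ 0.9487.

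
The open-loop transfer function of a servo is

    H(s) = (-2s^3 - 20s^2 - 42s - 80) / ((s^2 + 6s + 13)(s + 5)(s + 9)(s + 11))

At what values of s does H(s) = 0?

Set the numerator to zero: -2s^3 - 20s^2 - 42s - 80 = 0, i.e. -2·(s^3 + 10s^2 + 21s + 40) = 0.
Factoring: (s + 8)(s^2 + 2s + 5) = 0.

s = -8, -1 ± 2j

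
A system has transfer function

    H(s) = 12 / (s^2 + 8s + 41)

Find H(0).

Set s = 0: H(0) = (12) / (41) = 12/41.

H(0) = 12/41 ≈ 0.2927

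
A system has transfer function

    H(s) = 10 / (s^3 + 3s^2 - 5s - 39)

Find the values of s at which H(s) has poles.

The poles are the roots of the denominator s^3 + 3s^2 - 5s - 39 = 0.
Trying s = 3: the polynomial evaluates to 0, so (s - 3) is a factor.
Dividing out leaves s^2 + 6s + 13 = 0.
The quadratic formula then gives s = -3 ± 2j.

s = -3 + 2j, -3 - 2j, 3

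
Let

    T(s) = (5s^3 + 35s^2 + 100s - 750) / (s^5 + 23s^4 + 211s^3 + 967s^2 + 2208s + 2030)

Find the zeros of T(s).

s = -5 + 5j, -5 - 5j, 3

Set the numerator to zero: 5s^3 + 35s^2 + 100s - 750 = 0, i.e. 5·(s^3 + 7s^2 + 20s - 150) = 0.
Factoring: (s^2 + 10s + 50)(s - 3) = 0.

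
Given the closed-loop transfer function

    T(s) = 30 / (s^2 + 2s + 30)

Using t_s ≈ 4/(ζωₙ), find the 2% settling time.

t_s ≈ 4 s

Comparing s^2 + 2s + 30 to s^2 + 2ζωₙs + ωₙ²: ωₙ = √30 ≈ 5.477 rad/s and ζ = 2/(2·√30) ≈ 0.1826.
ζωₙ = 2/2 = 1, so t_s ≈ 4/(ζωₙ) = 4/1 = 4 s.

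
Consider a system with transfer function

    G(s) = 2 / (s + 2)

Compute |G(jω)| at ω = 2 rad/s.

Substitute s = j2: numerator = 2, denominator = 2 + j2.
|G(j2)| = |2| / |2 + j2| = 2 / 2.8284 ≈ 0.7071.

|G(j2)| ≈ 0.7071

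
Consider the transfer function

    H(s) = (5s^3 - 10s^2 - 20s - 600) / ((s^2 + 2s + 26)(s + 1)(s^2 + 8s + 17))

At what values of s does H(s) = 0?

Set the numerator to zero: 5s^3 - 10s^2 - 20s - 600 = 0, i.e. 5·(s^3 - 2s^2 - 4s - 120) = 0.
Factoring: (s^2 + 4s + 20)(s - 6) = 0.

s = -2 + 4j, -2 - 4j, 6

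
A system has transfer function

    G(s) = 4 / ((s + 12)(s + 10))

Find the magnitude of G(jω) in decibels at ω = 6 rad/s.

Substitute s = j6: numerator = 4, denominator = 84 + j132.
|G(j6)| = |4| / |84 + j132| = 4 / 156.46 ≈ 0.02557.
In decibels: 20·log₁₀(0.02557) ≈ -31.8 dB.

|G(j6)|_dB ≈ -31.8 dB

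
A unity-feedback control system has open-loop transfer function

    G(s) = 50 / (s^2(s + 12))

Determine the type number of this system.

The denominator has 2 factors of s at the origin (free integrators), so this is a Type 2 system.

Type 2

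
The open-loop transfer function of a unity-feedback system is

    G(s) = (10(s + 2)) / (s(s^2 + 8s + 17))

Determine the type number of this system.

The denominator has 1 factor of s at the origin (free integrator), so this is a Type 1 system.

Type 1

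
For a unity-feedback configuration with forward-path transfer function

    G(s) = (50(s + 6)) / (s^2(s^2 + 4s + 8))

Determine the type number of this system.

Type 2

The denominator has 2 factors of s at the origin (free integrators), so this is a Type 2 system.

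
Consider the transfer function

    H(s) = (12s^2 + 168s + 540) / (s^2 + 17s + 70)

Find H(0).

H(0) = 54/7 ≈ 7.714

Set s = 0: H(0) = (540) / (70) = 54/7.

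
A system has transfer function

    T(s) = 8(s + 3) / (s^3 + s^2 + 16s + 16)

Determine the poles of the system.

The poles are the roots of the denominator s^3 + s^2 + 16s + 16 = 0.
Trying s = -1: the polynomial evaluates to 0, so (s + 1) is a factor.
Dividing out leaves s^2 + 16 = 0.
The quadratic formula then gives s = 0 ± 4j.

s = 4j, -4j, -1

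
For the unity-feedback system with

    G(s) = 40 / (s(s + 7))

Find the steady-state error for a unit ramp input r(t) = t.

G(s) has one pole at the origin.
This is a Type 1 system. Kv = lim_{s→0} s·G(s) = 40/7.
e_ss = 1/Kv = 1/(40/7) = 7/40 ≈ 0.1750.

e_ss = 0.1750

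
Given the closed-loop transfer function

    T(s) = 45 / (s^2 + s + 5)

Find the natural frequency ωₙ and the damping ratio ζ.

ωₙ ≈ 2.236 rad/s, ζ ≈ 0.2236

Compare the denominator to the standard form s^2 + 2ζωₙs + ωₙ².
ωₙ² = 5, so ωₙ = √5 ≈ 2.236 rad/s.
2ζωₙ = 1, so ζ = 1/(2·√5) ≈ 0.2236.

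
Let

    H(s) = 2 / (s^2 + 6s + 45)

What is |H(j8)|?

|H(j8)| ≈ 0.03874

Substitute s = j8: numerator = 2, denominator = -19 + j48.
|H(j8)| = |2| / |-19 + j48| = 2 / 51.624 ≈ 0.03874.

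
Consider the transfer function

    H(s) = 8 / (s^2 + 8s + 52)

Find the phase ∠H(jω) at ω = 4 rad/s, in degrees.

∠H(j4) ≈ -41.63°

At s = j4: numerator = 8, denominator = 36 + j32.
∠H = ∠num − ∠den = 0° − (41.634°) = -41.63°.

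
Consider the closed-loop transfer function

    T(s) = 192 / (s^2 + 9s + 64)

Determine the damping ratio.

ζ = 0.5625

Compare the denominator to the standard form s^2 + 2ζωₙs + ωₙ².
ωₙ² = 64, so ωₙ = 8 rad/s.
2ζωₙ = 9, so ζ = 9/(2·8) = 0.5625.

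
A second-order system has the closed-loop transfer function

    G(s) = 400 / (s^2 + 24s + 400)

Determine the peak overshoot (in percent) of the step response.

%OS ≈ 9.48%

Comparing s^2 + 24s + 400 to s^2 + 2ζωₙs + ωₙ²: ωₙ = 20 rad/s and ζ = 24/(2·20) = 0.6.
%OS = 100·exp(−πζ/√(1−ζ²)) = 100·exp(−π·0.6/√(1−0.6²)) ≈ 9.48%.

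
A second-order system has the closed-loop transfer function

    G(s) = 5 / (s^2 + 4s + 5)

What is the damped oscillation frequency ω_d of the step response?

ω_d = 1 rad/s

Comparing s^2 + 4s + 5 to s^2 + 2ζωₙs + ωₙ²: ωₙ = √5 ≈ 2.236 rad/s and ζ = 4/(2·√5) ≈ 0.8944.
ζωₙ = 4/2 = 2, so ω_d = ωₙ√(1−ζ²) = √(ωₙ² − (ζωₙ)²) = √(5 − 2²) = √1 = 1 rad/s.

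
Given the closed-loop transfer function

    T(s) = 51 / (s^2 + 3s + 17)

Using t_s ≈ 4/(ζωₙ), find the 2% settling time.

t_s ≈ 2.667 s

Comparing s^2 + 3s + 17 to s^2 + 2ζωₙs + ωₙ²: ωₙ = √17 ≈ 4.123 rad/s and ζ = 3/(2·√17) ≈ 0.3638.
ζωₙ = 3/2 = 1.5, so t_s ≈ 4/(ζωₙ) = 4/1.5 ≈ 2.667 s.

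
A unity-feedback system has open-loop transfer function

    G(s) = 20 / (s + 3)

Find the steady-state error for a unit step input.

G(s) has no poles at the origin.
This is a Type 0 system. Kp = lim_{s→0} G(s) = 20/3.
e_ss = 1/(1 + Kp) = 1/(1 + 20/3) = 3/23 ≈ 0.1304.

e_ss = 0.1304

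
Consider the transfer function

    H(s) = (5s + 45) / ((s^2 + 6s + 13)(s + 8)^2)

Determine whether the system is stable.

The poles can be read from the denominator factors: s = -3 ± 2j, -8, -8.
Since all poles lie strictly in the left half-plane, the system is stable.

stable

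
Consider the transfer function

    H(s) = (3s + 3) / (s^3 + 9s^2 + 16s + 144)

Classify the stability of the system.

The denominator s^3 + 9s^2 + 16s + 144 factors as (s^2 + 16)(s + 9), giving poles at s = ±4j, -9.
Since the simple pole(s) at s = ±4j lie on the jω-axis with none in the right half-plane, the system is marginally stable.

marginally stable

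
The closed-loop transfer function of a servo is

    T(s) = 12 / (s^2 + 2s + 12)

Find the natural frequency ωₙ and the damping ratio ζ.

Compare the denominator to the standard form s^2 + 2ζωₙs + ωₙ².
ωₙ² = 12, so ωₙ = √12 ≈ 3.464 rad/s.
2ζωₙ = 2, so ζ = 2/(2·√12) ≈ 0.2887.

ωₙ ≈ 3.464 rad/s, ζ ≈ 0.2887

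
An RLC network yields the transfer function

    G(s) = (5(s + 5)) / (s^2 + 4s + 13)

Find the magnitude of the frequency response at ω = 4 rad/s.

|G(j4)| ≈ 1.967

Substitute s = j4: numerator = 25 + j20, denominator = -3 + j16.
|G(j4)| = |25 + j20| / |-3 + j16| = 32.016 / 16.279 ≈ 1.967.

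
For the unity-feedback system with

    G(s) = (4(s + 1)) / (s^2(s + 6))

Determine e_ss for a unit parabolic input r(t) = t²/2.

G(s) has 2 poles at the origin.
This is a Type 2 system. Ka = lim_{s→0} s^2·G(s) = 4/6 = 2/3.
e_ss = 1/Ka = 1/(2/3) = 3/2 ≈ 1.500.

e_ss = 1.500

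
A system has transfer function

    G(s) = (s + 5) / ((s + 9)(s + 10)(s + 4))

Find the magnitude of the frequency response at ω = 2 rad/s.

Substitute s = j2: numerator = 5 + j2, denominator = 268 + j324.
|G(j2)| = |5 + j2| / |268 + j324| = 5.3852 / 420.48 ≈ 0.01281.

|G(j2)| ≈ 0.01281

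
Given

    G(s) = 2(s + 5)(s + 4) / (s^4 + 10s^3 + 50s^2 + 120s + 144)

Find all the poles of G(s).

The poles are the roots of the denominator s^4 + 10s^3 + 50s^2 + 120s + 144 = 0.
No real roots exist; factor into two real quadratics: (s^2 + 6s + 18)(s^2 + 4s + 8) = 0.
Each quadratic gives a conjugate pair via the quadratic formula.

s = -3 + 3j, -3 - 3j, -2 + 2j, -2 - 2j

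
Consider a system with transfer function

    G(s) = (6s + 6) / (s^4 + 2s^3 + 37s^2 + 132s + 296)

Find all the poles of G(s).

The poles are the roots of the denominator s^4 + 2s^3 + 37s^2 + 132s + 296 = 0.
No real roots exist; factor into two real quadratics: (s^2 - 2s + 37)(s^2 + 4s + 8) = 0.
Each quadratic gives a conjugate pair via the quadratic formula.

s = 1 ± 6j, -2 ± 2j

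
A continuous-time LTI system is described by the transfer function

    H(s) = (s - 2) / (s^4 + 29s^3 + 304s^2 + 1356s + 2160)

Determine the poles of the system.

The poles are the roots of the denominator s^4 + 29s^3 + 304s^2 + 1356s + 2160 = 0.
Trying s = -10: the polynomial evaluates to 0, so (s + 10) is a factor.
Dividing out leaves s^3 + 19s^2 + 114s + 216 = 0.
This factors further as (s + 6)(s + 4)(s + 9) = 0.

s = -10, -6, -4, -9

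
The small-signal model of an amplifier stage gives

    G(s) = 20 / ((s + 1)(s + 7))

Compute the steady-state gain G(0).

At s = 0 each factor (s + a) contributes a and each (s^2 + bs + c) contributes c.
G(0) = 20·1 / ((1) · (7)) = 20/7 = 20/7.

G(0) = 20/7 ≈ 2.857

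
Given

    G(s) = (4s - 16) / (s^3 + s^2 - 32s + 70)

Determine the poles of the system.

The poles are the roots of the denominator s^3 + s^2 - 32s + 70 = 0.
Trying s = -7: the polynomial evaluates to 0, so (s + 7) is a factor.
Dividing out leaves s^2 - 6s + 10 = 0.
The quadratic formula then gives s = 3 ± 1j.

s = 3 + j, 3 - j, -7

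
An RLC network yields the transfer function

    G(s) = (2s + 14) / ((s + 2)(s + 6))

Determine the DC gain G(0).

G(0) = 7/6 ≈ 1.167

Set s = 0: G(0) = (14) / (12) = 7/6.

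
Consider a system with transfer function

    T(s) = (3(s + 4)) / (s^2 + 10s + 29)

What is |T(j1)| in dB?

Substitute s = j1: numerator = 12 + j3, denominator = 28 + j10.
|T(j1)| = |12 + j3| / |28 + j10| = 12.369 / 29.732 ≈ 0.4160.
In decibels: 20·log₁₀(0.4160) ≈ -7.62 dB.

|T(j1)|_dB ≈ -7.62 dB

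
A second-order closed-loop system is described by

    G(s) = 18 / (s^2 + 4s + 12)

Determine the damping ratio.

ζ ≈ 0.5774

Compare the denominator to the standard form s^2 + 2ζωₙs + ωₙ².
ωₙ² = 12, so ωₙ = √12 ≈ 3.464 rad/s.
2ζωₙ = 4, so ζ = 4/(2·√12) ≈ 0.5774.
With ζ = 0.5774 the response is underdamped.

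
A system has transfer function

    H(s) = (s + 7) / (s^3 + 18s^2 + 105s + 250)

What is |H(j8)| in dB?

Substitute s = j8: numerator = 7 + j8, denominator = -902 + j328.
|H(j8)| = |7 + j8| / |-902 + j328| = 10.630 / 959.79 ≈ 0.01108.
In decibels: 20·log₁₀(0.01108) ≈ -39.1 dB.

|H(j8)|_dB ≈ -39.1 dB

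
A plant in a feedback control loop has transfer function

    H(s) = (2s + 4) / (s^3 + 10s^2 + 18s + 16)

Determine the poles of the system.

The poles are the roots of the denominator s^3 + 10s^2 + 18s + 16 = 0.
Trying s = -8: the polynomial evaluates to 0, so (s + 8) is a factor.
Dividing out leaves s^2 + 2s + 2 = 0.
The quadratic formula then gives s = -1 ± 1j.

s = -1 ± j, -8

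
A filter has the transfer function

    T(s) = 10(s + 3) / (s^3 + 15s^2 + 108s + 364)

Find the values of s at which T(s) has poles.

s = -7, -4 ± 6j

The poles are the roots of the denominator s^3 + 15s^2 + 108s + 364 = 0.
Trying s = -7: the polynomial evaluates to 0, so (s + 7) is a factor.
Dividing out leaves s^2 + 8s + 52 = 0.
The quadratic formula then gives s = -4 ± 6j.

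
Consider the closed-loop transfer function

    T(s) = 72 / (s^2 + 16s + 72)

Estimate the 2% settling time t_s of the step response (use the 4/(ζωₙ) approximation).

Comparing s^2 + 16s + 72 to s^2 + 2ζωₙs + ωₙ²: ωₙ = √72 ≈ 8.485 rad/s and ζ = 16/(2·√72) ≈ 0.9428.
ζωₙ = 16/2 = 8, so t_s ≈ 4/(ζωₙ) = 4/8 = 0.5000 s.

t_s ≈ 0.5000 s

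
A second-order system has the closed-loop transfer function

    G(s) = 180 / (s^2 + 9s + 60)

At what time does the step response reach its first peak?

t_p ≈ 0.4983 s

Comparing s^2 + 9s + 60 to s^2 + 2ζωₙs + ωₙ²: ωₙ = √60 ≈ 7.746 rad/s and ζ = 9/(2·√60) ≈ 0.5809.
ζωₙ = 9/2 = 4.5, so ω_d = ωₙ√(1−ζ²) = √(ωₙ² − (ζωₙ)²) = √(60 − 4.5²) = √39.75 ≈ 6.305 rad/s.
t_p = π/ω_d = π/6.305 ≈ 0.4983 s.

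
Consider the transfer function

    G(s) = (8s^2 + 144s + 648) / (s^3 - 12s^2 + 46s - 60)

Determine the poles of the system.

s = 3 ± j, 6

The poles are the roots of the denominator s^3 - 12s^2 + 46s - 60 = 0.
Trying s = 6: the polynomial evaluates to 0, so (s - 6) is a factor.
Dividing out leaves s^2 - 6s + 10 = 0.
The quadratic formula then gives s = 3 ± 1j.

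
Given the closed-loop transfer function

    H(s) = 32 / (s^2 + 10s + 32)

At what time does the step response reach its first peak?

t_p ≈ 1.187 s

Comparing s^2 + 10s + 32 to s^2 + 2ζωₙs + ωₙ²: ωₙ = √32 ≈ 5.657 rad/s and ζ = 10/(2·√32) ≈ 0.8839.
ζωₙ = 10/2 = 5, so ω_d = ωₙ√(1−ζ²) = √(ωₙ² − (ζωₙ)²) = √(32 − 5²) = √7 ≈ 2.646 rad/s.
t_p = π/ω_d = π/2.646 ≈ 1.187 s.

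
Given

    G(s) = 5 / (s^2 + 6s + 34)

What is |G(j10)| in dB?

Substitute s = j10: numerator = 5, denominator = -66 + j60.
|G(j10)| = |5| / |-66 + j60| = 5 / 89.196 ≈ 0.05606.
In decibels: 20·log₁₀(0.05606) ≈ -25.0 dB.

|G(j10)|_dB ≈ -25.0 dB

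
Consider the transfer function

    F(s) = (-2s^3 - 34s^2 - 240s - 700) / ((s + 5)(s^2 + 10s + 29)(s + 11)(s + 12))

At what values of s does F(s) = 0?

s = -7, -5 + 5j, -5 - 5j

Set the numerator to zero: -2s^3 - 34s^2 - 240s - 700 = 0, i.e. -2·(s^3 + 17s^2 + 120s + 350) = 0.
Factoring: (s + 7)(s^2 + 10s + 50) = 0.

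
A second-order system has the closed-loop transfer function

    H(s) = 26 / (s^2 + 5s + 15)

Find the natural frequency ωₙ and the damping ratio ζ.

ωₙ ≈ 3.873 rad/s, ζ ≈ 0.6455

Compare the denominator to the standard form s^2 + 2ζωₙs + ωₙ².
ωₙ² = 15, so ωₙ = √15 ≈ 3.873 rad/s.
2ζωₙ = 5, so ζ = 5/(2·√15) ≈ 0.6455.
With ζ = 0.6455 the response is underdamped.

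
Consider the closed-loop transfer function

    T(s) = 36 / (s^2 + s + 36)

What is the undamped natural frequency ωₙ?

Compare the denominator to the standard form s^2 + 2ζωₙs + ωₙ².
ωₙ² = 36, so ωₙ = 6 rad/s.

ωₙ = 6 rad/s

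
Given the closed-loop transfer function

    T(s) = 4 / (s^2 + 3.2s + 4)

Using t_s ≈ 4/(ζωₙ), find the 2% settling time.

Comparing s^2 + 3.2s + 4 to s^2 + 2ζωₙs + ωₙ²: ωₙ = 2 rad/s and ζ = 3.2/(2·2) = 0.8.
ζωₙ = 3.2/2 = 1.6, so t_s ≈ 4/(ζωₙ) = 4/1.6 = 2.500 s.

t_s ≈ 2.500 s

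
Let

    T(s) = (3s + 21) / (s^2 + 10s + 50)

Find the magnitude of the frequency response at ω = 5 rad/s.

|T(j5)| ≈ 0.4616

Substitute s = j5: numerator = 21 + j15, denominator = 25 + j50.
|T(j5)| = |21 + j15| / |25 + j50| = 25.807 / 55.902 ≈ 0.4616.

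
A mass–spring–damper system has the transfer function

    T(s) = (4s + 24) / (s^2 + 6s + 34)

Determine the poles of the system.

s = -3 + 5j, -3 - 5j

The poles are the roots of the denominator s^2 + 6s + 34 = 0.
Using the quadratic formula: s = (-6 ± √(-100))/2 = -3 ± 5j.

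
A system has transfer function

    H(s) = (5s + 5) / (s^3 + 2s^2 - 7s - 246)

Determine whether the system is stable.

The denominator s^3 + 2s^2 - 7s - 246 factors as (s^2 + 8s + 41)(s - 6), giving poles at s = -4 ± 5j, 6.
Since the pole(s) at s = 6 lie in the right half-plane, the system is unstable.

unstable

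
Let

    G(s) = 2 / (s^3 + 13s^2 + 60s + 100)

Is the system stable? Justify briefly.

stable

The denominator s^3 + 13s^2 + 60s + 100 factors as (s^2 + 8s + 20)(s + 5), giving poles at s = -4 ± 2j, -5.
Since all poles lie strictly in the left half-plane, the system is stable.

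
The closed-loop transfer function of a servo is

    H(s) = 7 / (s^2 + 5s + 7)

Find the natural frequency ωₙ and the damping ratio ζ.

ωₙ ≈ 2.646 rad/s, ζ ≈ 0.9449

Compare the denominator to the standard form s^2 + 2ζωₙs + ωₙ².
ωₙ² = 7, so ωₙ = √7 ≈ 2.646 rad/s.
2ζωₙ = 5, so ζ = 5/(2·√7) ≈ 0.9449.
With ζ = 0.9449 the response is underdamped.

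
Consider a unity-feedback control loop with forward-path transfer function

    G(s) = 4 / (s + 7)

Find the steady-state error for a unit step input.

e_ss = 0.6364

G(s) has no poles at the origin.
This is a Type 0 system. Kp = lim_{s→0} G(s) = 4/7.
e_ss = 1/(1 + Kp) = 1/(1 + 4/7) = 7/11 ≈ 0.6364.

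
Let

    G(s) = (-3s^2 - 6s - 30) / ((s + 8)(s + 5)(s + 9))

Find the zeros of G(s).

Set the numerator to zero: -3s^2 - 6s - 30 = 0, i.e. -3·(s^2 + 2s + 10) = 0.
Factoring: (s^2 + 2s + 10) = 0.

s = -1 ± 3j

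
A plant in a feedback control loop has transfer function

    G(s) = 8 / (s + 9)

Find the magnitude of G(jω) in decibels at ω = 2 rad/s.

|G(j2)|_dB ≈ -1.23 dB

Substitute s = j2: numerator = 8, denominator = 9 + j2.
|G(j2)| = |8| / |9 + j2| = 8 / 9.2195 ≈ 0.8677.
In decibels: 20·log₁₀(0.8677) ≈ -1.23 dB.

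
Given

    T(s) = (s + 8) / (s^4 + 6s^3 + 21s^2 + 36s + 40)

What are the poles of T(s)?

s = -2 + 2j, -2 - 2j, -1 + 2j, -1 - 2j

The poles are the roots of the denominator s^4 + 6s^3 + 21s^2 + 36s + 40 = 0.
No real roots exist; factor into two real quadratics: (s^2 + 4s + 8)(s^2 + 2s + 5) = 0.
Each quadratic gives a conjugate pair via the quadratic formula.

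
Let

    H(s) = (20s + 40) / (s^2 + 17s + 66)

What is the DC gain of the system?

Set s = 0: H(0) = (40) / (66) = 20/33.

H(0) = 20/33 ≈ 0.6061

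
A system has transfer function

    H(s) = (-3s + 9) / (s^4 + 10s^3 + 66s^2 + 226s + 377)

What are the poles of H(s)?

s = -2 ± 5j, -3 ± 2j

The poles are the roots of the denominator s^4 + 10s^3 + 66s^2 + 226s + 377 = 0.
No real roots exist; factor into two real quadratics: (s^2 + 4s + 29)(s^2 + 6s + 13) = 0.
Each quadratic gives a conjugate pair via the quadratic formula.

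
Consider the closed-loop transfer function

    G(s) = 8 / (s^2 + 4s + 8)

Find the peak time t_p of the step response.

Comparing s^2 + 4s + 8 to s^2 + 2ζωₙs + ωₙ²: ωₙ = √8 ≈ 2.828 rad/s and ζ = 4/(2·√8) ≈ 0.7071.
ζωₙ = 4/2 = 2, so ω_d = ωₙ√(1−ζ²) = √(ωₙ² − (ζωₙ)²) = √(8 − 2²) = √4 = 2 rad/s.
t_p = π/ω_d = π/2 ≈ 1.571 s.

t_p ≈ 1.571 s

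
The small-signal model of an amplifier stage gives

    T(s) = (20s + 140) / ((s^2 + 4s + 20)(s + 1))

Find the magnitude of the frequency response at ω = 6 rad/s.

Substitute s = j6: numerator = 140 + j120, denominator = -160 - j72.
|T(j6)| = |140 + j120| / |-160 - j72| = 184.39 / 175.45 ≈ 1.051.

|T(j6)| ≈ 1.051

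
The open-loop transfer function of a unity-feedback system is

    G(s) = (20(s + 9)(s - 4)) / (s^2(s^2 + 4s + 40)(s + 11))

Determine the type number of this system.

The denominator has 2 factors of s at the origin (free integrators), so this is a Type 2 system.

Type 2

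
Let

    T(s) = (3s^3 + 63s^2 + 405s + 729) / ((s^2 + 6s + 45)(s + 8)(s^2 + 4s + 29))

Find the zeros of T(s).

Set the numerator to zero: 3s^3 + 63s^2 + 405s + 729 = 0, i.e. 3·(s^3 + 21s^2 + 135s + 243) = 0.
Factoring: (s + 9)^2(s + 3) = 0.

s = -9, -9, -3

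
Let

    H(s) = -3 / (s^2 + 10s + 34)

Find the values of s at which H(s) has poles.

The poles are the roots of the denominator s^2 + 10s + 34 = 0.
Using the quadratic formula: s = (-10 ± √(-36))/2 = -5 ± 3j.

s = -5 + 3j, -5 - 3j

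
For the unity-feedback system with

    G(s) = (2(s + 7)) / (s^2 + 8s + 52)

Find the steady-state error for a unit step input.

G(s) has no poles at the origin.
This is a Type 0 system. Kp = lim_{s→0} G(s) = 14/52 = 7/26.
e_ss = 1/(1 + Kp) = 1/(1 + 7/26) = 26/33 ≈ 0.7879.

e_ss = 0.7879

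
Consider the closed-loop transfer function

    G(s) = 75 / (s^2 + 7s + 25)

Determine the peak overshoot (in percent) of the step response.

%OS ≈ 4.60%

Comparing s^2 + 7s + 25 to s^2 + 2ζωₙs + ωₙ²: ωₙ = 5 rad/s and ζ = 7/(2·5) = 0.7.
%OS = 100·exp(−πζ/√(1−ζ²)) = 100·exp(−π·0.7/√(1−0.7²)) ≈ 4.60%.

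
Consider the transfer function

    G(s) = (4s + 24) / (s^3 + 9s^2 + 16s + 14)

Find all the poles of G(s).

The poles are the roots of the denominator s^3 + 9s^2 + 16s + 14 = 0.
Trying s = -7: the polynomial evaluates to 0, so (s + 7) is a factor.
Dividing out leaves s^2 + 2s + 2 = 0.
The quadratic formula then gives s = -1 ± 1j.

s = -1 + j, -1 - j, -7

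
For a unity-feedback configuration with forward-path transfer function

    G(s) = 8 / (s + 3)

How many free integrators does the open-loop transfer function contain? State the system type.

Type 0

The denominator has no factor of s at the origin — no free integrator — so this is a Type 0 system.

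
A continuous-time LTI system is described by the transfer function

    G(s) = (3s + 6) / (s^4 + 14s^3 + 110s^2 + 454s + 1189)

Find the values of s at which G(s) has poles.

The poles are the roots of the denominator s^4 + 14s^3 + 110s^2 + 454s + 1189 = 0.
No real roots exist; factor into two real quadratics: (s^2 + 10s + 41)(s^2 + 4s + 29) = 0.
Each quadratic gives a conjugate pair via the quadratic formula.

s = -5 + 4j, -5 - 4j, -2 + 5j, -2 - 5j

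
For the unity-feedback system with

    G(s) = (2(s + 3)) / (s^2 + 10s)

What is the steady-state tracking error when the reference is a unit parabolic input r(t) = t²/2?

e_ss = ∞

G(s) has one pole at the origin.
This is a Type 1 system; Ka = lim_{s→0} s^2·G(s) = 0, so the steady-state error for a parabola input is infinite.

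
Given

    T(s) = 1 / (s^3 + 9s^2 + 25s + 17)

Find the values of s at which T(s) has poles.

s = -4 ± j, -1

The poles are the roots of the denominator s^3 + 9s^2 + 25s + 17 = 0.
Trying s = -1: the polynomial evaluates to 0, so (s + 1) is a factor.
Dividing out leaves s^2 + 8s + 17 = 0.
The quadratic formula then gives s = -4 ± 1j.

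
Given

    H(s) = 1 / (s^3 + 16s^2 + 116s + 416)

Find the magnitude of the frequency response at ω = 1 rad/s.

|H(j1)| ≈ 0.002403

Substitute s = j1: numerator = 1, denominator = 400 + j115.
|H(j1)| = |1| / |400 + j115| = 1 / 416.20 ≈ 0.002403.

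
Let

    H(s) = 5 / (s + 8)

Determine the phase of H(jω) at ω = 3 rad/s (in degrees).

∠H(j3) ≈ -20.56°

At s = j3: numerator = 5, denominator = 8 + j3.
∠H = ∠num − ∠den = 0° − (20.556°) = -20.56°.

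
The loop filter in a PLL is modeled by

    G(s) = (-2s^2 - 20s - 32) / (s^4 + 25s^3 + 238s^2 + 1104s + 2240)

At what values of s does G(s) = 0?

s = -8, -2

Set the numerator to zero: -2s^2 - 20s - 32 = 0, i.e. -2·(s^2 + 10s + 16) = 0.
Factoring: (s + 8)(s + 2) = 0.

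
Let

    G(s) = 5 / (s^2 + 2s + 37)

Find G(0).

G(0) = 5/37 ≈ 0.1351

Set s = 0: G(0) = (5) / (37) = 5/37.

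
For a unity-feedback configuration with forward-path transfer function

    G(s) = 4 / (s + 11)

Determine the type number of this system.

Type 0

The denominator has no factor of s at the origin — no free integrator — so this is a Type 0 system.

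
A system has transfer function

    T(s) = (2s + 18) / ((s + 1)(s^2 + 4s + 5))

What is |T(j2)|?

|T(j2)| ≈ 1.023

Substitute s = j2: numerator = 18 + j4, denominator = -15 + j10.
|T(j2)| = |18 + j4| / |-15 + j10| = 18.439 / 18.028 ≈ 1.023.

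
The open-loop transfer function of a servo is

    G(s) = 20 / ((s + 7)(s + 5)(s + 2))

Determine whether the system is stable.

The poles can be read from the denominator factors: s = -7, -5, -2.
Since all poles lie strictly in the left half-plane, the system is stable.

stable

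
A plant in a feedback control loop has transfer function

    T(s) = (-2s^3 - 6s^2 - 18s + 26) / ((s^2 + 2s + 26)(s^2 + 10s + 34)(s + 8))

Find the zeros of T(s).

Set the numerator to zero: -2s^3 - 6s^2 - 18s + 26 = 0, i.e. -2·(s^3 + 3s^2 + 9s - 13) = 0.
Factoring: (s^2 + 4s + 13)(s - 1) = 0.

s = -2 ± 3j, 1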